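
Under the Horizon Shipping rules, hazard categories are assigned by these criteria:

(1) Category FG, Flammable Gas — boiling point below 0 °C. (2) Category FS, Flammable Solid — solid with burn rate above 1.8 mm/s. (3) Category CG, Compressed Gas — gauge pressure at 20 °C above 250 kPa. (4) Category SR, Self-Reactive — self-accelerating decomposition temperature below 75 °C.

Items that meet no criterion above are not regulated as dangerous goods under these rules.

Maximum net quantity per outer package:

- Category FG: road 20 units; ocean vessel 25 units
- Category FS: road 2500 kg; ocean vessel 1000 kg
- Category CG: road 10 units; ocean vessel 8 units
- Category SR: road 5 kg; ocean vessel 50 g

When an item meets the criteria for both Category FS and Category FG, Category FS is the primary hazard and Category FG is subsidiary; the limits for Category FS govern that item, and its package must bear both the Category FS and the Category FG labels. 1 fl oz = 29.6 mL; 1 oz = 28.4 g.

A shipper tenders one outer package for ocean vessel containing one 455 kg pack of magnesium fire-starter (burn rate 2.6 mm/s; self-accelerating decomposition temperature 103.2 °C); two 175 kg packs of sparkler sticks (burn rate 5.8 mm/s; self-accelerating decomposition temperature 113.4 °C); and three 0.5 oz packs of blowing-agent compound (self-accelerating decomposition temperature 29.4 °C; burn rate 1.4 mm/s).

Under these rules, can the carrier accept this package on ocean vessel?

With burn rate 2.6 mm/s (> 1.8 mm/s), the magnesium fire-starter falls in Category FS.
The sparkler sticks have burn rate 5.8 mm/s, which is > 1.8 mm/s, so they are Category FS (Flammable Solid).
The blowing-agent compound has self-accelerating decomposition temperature 29.4 °C, which is < 75 °C, so it is Category SR (Self-Reactive).
Total Category FS: 455 kg + (two 175 kg packs = 350 kg) = 805 kg.
That is within the Category FS ocean vessel limit of 1000 kg.
Category SR quantity: three 0.5 oz packs = 42.6 g.
42.6 g is within the ocean vessel limit of 50 g for Category SR.
Every hazard category is within its ocean vessel limit and no segregation rule is violated.

Yes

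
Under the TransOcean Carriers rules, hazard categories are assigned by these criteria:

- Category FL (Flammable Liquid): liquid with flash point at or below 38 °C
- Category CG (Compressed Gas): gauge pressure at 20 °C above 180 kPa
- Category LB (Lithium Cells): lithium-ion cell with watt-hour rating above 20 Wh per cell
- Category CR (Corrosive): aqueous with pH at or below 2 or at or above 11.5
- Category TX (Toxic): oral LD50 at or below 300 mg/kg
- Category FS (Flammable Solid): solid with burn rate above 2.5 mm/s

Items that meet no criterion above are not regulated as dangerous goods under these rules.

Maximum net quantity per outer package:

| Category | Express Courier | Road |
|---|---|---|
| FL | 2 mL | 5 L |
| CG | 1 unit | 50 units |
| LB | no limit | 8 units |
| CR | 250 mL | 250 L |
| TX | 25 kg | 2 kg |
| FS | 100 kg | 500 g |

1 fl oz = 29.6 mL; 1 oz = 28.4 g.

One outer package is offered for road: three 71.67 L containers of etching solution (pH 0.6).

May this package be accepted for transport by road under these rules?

The etching solution has pH 0.6, which is ≤ 2, so it is Category CR (Corrosive).
Category CR quantity: three 71.67 L containers = 215.01 L.
215.01 L ≤ 250 L (road limit, Category CR) — within limit.

Yes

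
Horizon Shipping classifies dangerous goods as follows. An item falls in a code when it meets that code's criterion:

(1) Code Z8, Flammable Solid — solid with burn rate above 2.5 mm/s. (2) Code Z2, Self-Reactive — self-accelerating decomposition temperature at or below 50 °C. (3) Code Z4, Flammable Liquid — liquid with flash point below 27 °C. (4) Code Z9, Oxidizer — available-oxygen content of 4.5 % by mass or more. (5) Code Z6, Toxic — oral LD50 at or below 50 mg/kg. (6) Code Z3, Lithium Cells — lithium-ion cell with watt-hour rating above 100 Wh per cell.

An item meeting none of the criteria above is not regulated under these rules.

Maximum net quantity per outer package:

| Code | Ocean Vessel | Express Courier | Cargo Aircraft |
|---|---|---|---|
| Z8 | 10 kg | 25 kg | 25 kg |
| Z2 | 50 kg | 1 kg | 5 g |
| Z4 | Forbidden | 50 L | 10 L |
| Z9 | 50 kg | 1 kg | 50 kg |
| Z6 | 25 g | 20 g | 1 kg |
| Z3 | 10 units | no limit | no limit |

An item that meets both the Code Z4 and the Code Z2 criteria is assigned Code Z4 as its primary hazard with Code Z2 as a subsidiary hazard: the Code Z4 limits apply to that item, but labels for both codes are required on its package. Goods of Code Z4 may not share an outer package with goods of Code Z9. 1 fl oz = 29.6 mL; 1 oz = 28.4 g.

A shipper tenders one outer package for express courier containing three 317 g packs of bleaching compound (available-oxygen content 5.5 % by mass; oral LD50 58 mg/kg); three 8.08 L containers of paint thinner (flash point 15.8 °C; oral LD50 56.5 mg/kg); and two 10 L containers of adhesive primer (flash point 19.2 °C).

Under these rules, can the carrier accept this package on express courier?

Available-oxygen content 5.5 % by mass meets the Code Z9 criterion (Oxidizer), so the bleaching compound is Code Z9.
Paint thinner: flash point 15.8 °C < 27 °C → Code Z4 (Flammable Liquid).
With flash point 19.2 °C (< 27 °C), the adhesive primer falls in Code Z4.
Total Code Z4: (three 8.08 L containers = 24.24 L) + (two 10 L containers = 20 L) = 44.24 L.
44.24 L is within the express courier limit of 50 L for Code Z4.
Code Z9 quantity: three 317 g packs = 951 g.
That is within the Code Z9 express courier limit of 1 kg.
Code Z4 and Code Z9 may not share an outer package.

No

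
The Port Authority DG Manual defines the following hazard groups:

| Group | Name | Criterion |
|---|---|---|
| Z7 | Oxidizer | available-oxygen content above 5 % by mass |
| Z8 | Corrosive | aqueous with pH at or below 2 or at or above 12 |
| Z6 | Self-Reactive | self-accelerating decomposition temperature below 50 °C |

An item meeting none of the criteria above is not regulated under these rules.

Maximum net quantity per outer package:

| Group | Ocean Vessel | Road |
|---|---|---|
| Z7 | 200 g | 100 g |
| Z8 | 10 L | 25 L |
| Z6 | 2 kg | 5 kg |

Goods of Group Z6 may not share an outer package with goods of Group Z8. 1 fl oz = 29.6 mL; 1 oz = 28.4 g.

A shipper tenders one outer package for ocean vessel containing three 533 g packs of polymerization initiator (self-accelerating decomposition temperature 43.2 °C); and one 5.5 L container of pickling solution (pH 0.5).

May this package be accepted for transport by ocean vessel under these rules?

No

The polymerization initiator has self-accelerating decomposition temperature 43.2 °C, which is < 50 °C, so it is Group Z6 (Self-Reactive).
Pickling solution: pH 0.5 ≤ 2 → Group Z8 (Corrosive).
Group Z6 quantity: three 533 g packs = 1.599 kg.
1.599 kg is within the ocean vessel limit of 2 kg for Group Z6.
Group Z8 quantity: 5.5 L.
That is within the Group Z8 ocean vessel limit of 10 L.
Group Z6 and Group Z8 may not share an outer package.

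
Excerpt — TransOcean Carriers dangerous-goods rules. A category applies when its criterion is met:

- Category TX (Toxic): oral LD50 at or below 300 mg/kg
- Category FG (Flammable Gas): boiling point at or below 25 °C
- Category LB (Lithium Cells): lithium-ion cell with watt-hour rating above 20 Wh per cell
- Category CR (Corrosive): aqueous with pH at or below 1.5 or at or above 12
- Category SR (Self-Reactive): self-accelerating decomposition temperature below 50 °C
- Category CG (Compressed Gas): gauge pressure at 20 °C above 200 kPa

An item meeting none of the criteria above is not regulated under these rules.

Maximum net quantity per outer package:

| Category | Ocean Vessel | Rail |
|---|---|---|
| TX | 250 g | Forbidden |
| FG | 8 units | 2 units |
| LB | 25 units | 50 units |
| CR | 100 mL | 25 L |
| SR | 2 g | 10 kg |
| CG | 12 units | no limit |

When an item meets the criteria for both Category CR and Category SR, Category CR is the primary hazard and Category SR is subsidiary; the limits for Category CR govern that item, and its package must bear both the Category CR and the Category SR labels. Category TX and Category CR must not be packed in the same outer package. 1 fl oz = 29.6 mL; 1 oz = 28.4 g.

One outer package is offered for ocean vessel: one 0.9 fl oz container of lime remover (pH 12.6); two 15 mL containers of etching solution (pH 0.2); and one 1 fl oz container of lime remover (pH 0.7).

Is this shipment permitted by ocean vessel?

With pH 12.6 (≥ 12), the lime remover falls in Category CR.
With pH 0.2 (≤ 1.5), the etching solution falls in Category CR.
The lime remover has pH 0.7, which is ≤ 1.5, so it is Category CR (Corrosive).
Category CR net quantity: (one 0.9 fl oz container = 26.64 mL) + (two 15 mL containers = 30 mL) + (one 1 fl oz container = 29.6 mL) = 86.24 mL.
86.24 mL ≤ 100 mL (ocean vessel limit, Category CR) — within limit.

Yes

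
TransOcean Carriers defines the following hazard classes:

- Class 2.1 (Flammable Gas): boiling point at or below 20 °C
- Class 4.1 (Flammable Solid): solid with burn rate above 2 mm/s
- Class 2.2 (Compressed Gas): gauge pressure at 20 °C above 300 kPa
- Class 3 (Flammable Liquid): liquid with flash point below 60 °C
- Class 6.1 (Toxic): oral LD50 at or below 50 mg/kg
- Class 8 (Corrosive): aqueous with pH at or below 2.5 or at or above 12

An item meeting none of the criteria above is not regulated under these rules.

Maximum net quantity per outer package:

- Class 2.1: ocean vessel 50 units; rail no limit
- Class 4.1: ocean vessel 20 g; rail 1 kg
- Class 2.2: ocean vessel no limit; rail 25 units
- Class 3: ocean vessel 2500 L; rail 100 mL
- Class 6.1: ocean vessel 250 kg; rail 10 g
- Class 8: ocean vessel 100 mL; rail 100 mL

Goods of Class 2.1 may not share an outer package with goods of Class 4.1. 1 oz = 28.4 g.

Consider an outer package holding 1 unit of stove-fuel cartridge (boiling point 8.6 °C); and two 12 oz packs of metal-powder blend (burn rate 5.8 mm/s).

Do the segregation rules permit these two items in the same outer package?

No

Stove-fuel cartridge: boiling point 8.6 °C ≤ 20 °C → Class 2.1 (Flammable Gas).
The metal-powder blend has burn rate 5.8 mm/s, which is > 2 mm/s, so it is Class 4.1 (Flammable Solid).
Class 2.1 and Class 4.1 may not share an outer package.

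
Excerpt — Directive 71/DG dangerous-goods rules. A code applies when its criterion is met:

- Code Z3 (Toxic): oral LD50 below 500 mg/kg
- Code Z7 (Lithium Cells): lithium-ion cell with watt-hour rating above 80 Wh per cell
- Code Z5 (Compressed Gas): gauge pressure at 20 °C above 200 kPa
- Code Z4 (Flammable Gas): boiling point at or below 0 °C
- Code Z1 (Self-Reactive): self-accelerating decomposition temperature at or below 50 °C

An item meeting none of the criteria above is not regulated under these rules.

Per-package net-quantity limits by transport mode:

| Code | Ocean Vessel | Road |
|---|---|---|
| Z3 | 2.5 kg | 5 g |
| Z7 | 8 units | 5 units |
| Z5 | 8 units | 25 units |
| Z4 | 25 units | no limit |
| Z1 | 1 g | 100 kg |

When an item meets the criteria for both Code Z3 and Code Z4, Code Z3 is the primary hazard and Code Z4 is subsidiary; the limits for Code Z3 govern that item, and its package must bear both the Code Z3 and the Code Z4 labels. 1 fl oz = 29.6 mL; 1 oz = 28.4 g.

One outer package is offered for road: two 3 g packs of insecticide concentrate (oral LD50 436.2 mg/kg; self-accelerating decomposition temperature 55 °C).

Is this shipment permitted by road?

No

With oral LD50 436.2 mg/kg (< 500 mg/kg), the insecticide concentrate falls in Code Z3.
Code Z3 quantity: two 3 g packs = 6 g.
6 g > 5 g (road limit, Code Z3) — over the limit.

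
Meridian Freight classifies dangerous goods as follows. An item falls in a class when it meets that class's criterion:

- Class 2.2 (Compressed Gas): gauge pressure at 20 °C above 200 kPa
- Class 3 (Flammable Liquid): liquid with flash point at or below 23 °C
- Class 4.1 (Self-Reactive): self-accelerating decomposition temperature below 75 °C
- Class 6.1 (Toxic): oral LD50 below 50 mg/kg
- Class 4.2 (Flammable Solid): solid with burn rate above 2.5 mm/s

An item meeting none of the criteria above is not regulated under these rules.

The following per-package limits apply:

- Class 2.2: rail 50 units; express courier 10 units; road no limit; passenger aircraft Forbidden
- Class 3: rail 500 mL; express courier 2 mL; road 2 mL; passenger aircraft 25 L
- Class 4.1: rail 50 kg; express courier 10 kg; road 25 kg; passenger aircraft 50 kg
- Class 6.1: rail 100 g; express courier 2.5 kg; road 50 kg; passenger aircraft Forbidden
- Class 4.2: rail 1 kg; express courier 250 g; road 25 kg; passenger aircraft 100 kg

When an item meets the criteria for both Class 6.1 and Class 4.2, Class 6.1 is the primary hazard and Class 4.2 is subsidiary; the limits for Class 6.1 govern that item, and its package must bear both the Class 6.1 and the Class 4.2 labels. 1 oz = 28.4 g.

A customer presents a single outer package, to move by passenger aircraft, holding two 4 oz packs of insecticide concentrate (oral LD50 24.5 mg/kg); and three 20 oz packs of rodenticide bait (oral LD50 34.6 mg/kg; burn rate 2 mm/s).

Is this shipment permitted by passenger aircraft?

No

With oral LD50 24.5 mg/kg (< 50 mg/kg), the insecticide concentrate falls in Class 6.1.
With oral LD50 34.6 mg/kg (< 50 mg/kg), the rodenticide bait falls in Class 6.1.
Total Class 6.1: (two 4 oz packs = 227.2 g) + (three 20 oz packs = 1.704 kg) = 1931.2 g.
Class 6.1 is Forbidden by passenger aircraft.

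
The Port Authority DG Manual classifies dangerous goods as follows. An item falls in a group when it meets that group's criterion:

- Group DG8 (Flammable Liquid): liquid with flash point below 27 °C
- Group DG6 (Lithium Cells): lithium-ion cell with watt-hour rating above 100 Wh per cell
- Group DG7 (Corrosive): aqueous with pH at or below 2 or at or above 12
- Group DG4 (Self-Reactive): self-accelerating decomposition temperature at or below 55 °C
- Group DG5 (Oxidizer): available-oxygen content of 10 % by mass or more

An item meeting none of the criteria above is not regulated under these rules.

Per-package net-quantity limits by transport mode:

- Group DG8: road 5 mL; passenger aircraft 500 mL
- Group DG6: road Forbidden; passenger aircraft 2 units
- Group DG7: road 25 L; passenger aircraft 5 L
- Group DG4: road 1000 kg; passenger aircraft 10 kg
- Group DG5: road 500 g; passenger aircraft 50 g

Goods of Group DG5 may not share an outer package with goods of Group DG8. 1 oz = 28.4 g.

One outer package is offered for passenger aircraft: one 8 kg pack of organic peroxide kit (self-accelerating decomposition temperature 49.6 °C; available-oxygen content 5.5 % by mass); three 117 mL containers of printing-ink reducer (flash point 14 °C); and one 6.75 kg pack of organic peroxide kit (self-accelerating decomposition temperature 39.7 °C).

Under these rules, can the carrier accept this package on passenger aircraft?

No

Self-accelerating decomposition temperature 49.6 °C meets the Group DG4 criterion (Self-Reactive), so the organic peroxide kit is Group DG4.
Printing-ink reducer: flash point 14 °C < 27 °C → Group DG8 (Flammable Liquid).
Organic peroxide kit: self-accelerating decomposition temperature 39.7 °C ≤ 55 °C → Group DG4 (Self-Reactive).
Group DG8 quantity: three 117 mL containers = 351 mL.
351 mL ≤ 500 mL (passenger aircraft limit, Group DG8) — within limit.
Total Group DG4: 8 kg + 6.75 kg = 14.75 kg.
14.75 kg > 10 kg (passenger aircraft limit, Group DG4) — over the limit.
The segregation rule (Group DG5 with Group DG8) does not apply to Group DG8 with Group DG4.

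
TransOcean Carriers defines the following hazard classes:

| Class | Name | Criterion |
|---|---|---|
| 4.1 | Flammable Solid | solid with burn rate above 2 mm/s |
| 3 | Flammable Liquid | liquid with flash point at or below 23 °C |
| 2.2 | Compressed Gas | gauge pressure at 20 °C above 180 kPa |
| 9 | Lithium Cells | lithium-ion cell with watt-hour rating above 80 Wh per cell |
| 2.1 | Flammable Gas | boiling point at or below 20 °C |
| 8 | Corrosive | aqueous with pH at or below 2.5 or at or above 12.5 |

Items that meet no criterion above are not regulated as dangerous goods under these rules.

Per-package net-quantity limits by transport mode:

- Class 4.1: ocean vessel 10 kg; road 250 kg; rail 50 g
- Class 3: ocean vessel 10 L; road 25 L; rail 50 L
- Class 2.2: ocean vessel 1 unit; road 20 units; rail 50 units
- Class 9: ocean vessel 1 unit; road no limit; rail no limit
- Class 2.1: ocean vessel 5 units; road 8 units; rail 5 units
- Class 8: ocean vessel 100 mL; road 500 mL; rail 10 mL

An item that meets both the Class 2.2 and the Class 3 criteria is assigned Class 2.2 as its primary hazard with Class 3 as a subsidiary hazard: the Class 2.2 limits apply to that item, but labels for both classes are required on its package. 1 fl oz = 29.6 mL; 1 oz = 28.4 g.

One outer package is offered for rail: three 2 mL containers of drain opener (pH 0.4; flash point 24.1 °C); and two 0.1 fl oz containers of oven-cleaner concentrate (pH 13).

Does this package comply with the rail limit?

With pH 0.4 (≤ 2.5), the drain opener falls in Class 8.
Oven-cleaner concentrate: pH 13 ≥ 12.5 → Class 8 (Corrosive).
Total Class 8: (three 2 mL containers = 6 mL) + (two 0.1 fl oz containers = 5.92 mL) = 11.92 mL.
11.92 mL exceeds the rail limit of 10 mL for Class 8.

No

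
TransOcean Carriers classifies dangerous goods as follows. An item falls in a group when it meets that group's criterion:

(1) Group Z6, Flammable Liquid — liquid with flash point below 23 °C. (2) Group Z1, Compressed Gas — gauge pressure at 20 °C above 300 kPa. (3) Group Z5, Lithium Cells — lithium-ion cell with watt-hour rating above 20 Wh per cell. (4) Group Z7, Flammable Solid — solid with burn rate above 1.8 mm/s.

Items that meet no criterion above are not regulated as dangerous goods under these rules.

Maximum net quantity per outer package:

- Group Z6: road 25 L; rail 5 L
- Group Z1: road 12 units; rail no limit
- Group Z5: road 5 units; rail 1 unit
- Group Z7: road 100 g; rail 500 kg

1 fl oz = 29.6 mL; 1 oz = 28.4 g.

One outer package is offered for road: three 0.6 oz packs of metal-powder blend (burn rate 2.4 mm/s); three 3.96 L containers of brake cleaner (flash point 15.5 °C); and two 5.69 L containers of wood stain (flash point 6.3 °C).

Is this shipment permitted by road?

Metal-powder blend: burn rate 2.4 mm/s > 1.8 mm/s → Group Z7 (Flammable Solid).
The brake cleaner has flash point 15.5 °C, which is < 23 °C, so it is Group Z6 (Flammable Liquid).
With flash point 6.3 °C (< 23 °C), the wood stain falls in Group Z6.
Group Z6 net quantity: (three 3.96 L containers = 11.88 L) + (two 5.69 L containers = 11.38 L) = 23.26 L.
23.26 L is within the road limit of 25 L for Group Z6.
Group Z7 quantity: three 0.6 oz packs = 51.12 g.
51.12 g ≤ 100 g (road limit, Group Z7) — within limit.
Every hazard group is within its road limit and no segregation rule is violated.

Yes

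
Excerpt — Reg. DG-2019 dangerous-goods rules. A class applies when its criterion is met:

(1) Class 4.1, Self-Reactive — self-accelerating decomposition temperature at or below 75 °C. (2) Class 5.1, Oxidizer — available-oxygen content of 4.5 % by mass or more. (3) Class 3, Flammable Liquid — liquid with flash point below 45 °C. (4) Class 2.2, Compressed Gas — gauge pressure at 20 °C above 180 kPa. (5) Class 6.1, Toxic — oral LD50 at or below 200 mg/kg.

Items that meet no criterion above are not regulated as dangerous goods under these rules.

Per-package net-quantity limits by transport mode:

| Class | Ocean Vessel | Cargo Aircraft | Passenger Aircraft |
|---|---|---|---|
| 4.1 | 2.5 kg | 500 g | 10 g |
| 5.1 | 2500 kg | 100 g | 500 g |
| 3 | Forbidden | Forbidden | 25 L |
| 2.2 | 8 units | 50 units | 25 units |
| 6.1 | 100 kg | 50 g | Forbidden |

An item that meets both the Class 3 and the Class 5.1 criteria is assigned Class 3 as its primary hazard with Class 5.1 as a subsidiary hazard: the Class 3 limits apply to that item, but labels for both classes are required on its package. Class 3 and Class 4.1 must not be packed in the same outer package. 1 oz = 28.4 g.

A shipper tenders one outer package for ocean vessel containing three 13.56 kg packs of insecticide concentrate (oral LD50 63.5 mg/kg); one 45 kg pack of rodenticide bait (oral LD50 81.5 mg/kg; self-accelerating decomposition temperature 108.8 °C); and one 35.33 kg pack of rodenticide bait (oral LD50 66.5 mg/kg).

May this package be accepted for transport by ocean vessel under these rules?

No

Insecticide concentrate: oral LD50 63.5 mg/kg ≤ 200 mg/kg → Class 6.1 (Toxic).
With oral LD50 81.5 mg/kg (≤ 200 mg/kg), the rodenticide bait falls in Class 6.1.
Rodenticide bait: oral LD50 66.5 mg/kg ≤ 200 mg/kg → Class 6.1 (Toxic).
Total Class 6.1: (three 13.56 kg packs = 40.68 kg) + 45 kg + 35.33 kg = 121.01 kg.
121.01 kg exceeds the ocean vessel limit of 100 kg for Class 6.1.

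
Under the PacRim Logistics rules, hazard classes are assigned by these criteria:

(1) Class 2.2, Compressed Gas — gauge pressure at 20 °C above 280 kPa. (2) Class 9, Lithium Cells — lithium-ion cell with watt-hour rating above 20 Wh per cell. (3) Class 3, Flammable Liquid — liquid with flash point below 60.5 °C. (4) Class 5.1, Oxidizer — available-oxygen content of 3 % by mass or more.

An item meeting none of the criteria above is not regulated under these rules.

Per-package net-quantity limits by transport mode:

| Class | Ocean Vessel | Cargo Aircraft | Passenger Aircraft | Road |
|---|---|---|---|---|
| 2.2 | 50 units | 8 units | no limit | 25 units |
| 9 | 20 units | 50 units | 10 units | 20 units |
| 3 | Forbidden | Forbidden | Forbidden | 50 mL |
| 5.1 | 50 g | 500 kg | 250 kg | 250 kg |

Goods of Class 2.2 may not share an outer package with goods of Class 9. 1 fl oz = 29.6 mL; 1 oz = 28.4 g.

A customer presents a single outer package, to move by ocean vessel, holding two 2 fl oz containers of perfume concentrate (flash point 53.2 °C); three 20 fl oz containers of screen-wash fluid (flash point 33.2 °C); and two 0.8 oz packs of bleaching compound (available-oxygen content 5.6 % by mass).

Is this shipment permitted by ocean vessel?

No

With flash point 53.2 °C (< 60.5 °C), the perfume concentrate falls in Class 3.
The screen-wash fluid has flash point 33.2 °C, which is < 60.5 °C, so it is Class 3 (Flammable Liquid).
Bleaching compound: available-oxygen content 5.6 % by mass ≥ 3 % by mass → Class 5.1 (Oxidizer).
Class 3 net quantity: (two 2 fl oz containers = 118.4 mL) + (three 20 fl oz containers = 1.776 L) = 1894.4 mL.
By ocean vessel, Class 3 is Forbidden regardless of quantity.
Class 5.1 quantity: two 0.8 oz packs = 45.44 g.
45.44 g is within the ocean vessel limit of 50 g for Class 5.1.
The segregation rule (Class 2.2 with Class 9) does not apply to Class 3 with Class 5.1.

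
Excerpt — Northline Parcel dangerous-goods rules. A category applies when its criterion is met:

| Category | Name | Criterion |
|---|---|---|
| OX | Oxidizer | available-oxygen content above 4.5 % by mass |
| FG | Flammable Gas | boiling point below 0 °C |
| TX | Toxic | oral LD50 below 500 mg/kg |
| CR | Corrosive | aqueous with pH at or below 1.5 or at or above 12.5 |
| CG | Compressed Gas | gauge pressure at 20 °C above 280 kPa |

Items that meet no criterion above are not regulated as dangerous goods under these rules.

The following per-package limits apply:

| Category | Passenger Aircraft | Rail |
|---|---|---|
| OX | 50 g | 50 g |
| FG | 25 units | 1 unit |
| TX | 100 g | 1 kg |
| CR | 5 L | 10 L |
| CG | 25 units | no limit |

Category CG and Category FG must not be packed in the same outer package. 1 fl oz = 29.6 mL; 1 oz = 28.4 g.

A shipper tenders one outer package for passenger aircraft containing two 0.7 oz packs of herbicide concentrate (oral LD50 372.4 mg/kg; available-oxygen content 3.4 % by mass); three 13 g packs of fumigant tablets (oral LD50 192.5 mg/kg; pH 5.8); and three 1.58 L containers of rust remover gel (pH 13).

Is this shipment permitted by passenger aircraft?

Oral LD50 372.4 mg/kg meets the Category TX criterion (Toxic), so the herbicide concentrate is Category TX.
Fumigant tablets: oral LD50 192.5 mg/kg < 500 mg/kg → Category TX (Toxic).
Rust remover gel: pH 13 ≥ 12.5 → Category CR (Corrosive).
Category TX net quantity: (two 0.7 oz packs = 39.76 g) + (three 13 g packs = 39 g) = 78.76 g.
That is within the Category TX passenger aircraft limit of 100 g.
Category CR quantity: three 1.58 L containers = 4.74 L.
4.74 L is within the passenger aircraft limit of 5 L for Category CR.
The segregation rule (Category CG with Category FG) does not apply to Category TX with Category CR.
Every hazard category is within its passenger aircraft limit and no segregation rule is violated.

Yes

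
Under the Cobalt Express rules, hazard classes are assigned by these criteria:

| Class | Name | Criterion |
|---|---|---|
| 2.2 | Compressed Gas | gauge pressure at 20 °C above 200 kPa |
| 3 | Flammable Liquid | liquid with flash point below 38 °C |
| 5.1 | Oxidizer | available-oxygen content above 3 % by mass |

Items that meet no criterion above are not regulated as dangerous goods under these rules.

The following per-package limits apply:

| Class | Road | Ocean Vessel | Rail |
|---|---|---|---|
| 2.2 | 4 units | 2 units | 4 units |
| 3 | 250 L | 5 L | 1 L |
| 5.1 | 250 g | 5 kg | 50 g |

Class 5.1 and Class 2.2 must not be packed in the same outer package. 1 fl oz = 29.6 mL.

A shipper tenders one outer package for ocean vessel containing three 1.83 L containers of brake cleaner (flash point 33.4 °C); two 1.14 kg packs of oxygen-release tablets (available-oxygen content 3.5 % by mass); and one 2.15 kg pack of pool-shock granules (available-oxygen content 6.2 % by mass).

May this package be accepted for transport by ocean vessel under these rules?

The brake cleaner has flash point 33.4 °C, which is < 38 °C, so it is Class 3 (Flammable Liquid).
With available-oxygen content 3.5 % by mass (> 3 % by mass), the oxygen-release tablets fall in Class 5.1.
Available-oxygen content 6.2 % by mass meets the Class 5.1 criterion (Oxidizer), so the pool-shock granules are Class 5.1.
Class 3 quantity: three 1.83 L containers = 5.49 L.
5.49 L exceeds the ocean vessel limit of 5 L for Class 3.
Class 5.1 net quantity: (two 1.14 kg packs = 2.28 kg) + 2.15 kg = 4.43 kg.
4.43 kg ≤ 5 kg (ocean vessel limit, Class 5.1) — within limit.
The segregation rule (Class 5.1 with Class 2.2) does not apply to Class 3 with Class 5.1.

No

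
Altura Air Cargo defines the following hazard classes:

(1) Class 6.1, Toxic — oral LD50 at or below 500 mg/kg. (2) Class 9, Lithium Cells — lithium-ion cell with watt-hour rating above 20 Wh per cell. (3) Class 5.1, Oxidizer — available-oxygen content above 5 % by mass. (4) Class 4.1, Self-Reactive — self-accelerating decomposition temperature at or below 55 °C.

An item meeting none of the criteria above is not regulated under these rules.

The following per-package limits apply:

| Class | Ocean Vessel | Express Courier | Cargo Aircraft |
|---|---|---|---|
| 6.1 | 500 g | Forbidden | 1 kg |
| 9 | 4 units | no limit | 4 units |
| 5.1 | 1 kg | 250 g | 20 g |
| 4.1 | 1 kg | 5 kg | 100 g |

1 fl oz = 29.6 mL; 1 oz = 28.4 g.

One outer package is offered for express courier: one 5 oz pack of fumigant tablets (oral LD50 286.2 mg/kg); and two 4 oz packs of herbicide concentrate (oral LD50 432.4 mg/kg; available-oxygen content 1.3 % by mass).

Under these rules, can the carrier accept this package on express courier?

No

Oral LD50 286.2 mg/kg meets the Class 6.1 criterion (Toxic), so the fumigant tablets are Class 6.1.
With oral LD50 432.4 mg/kg (≤ 500 mg/kg), the herbicide concentrate falls in Class 6.1.
Total Class 6.1: (one 5 oz pack = 142 g) + (two 4 oz packs = 227.2 g) = 369.2 g.
By express courier, Class 6.1 is Forbidden regardless of quantity.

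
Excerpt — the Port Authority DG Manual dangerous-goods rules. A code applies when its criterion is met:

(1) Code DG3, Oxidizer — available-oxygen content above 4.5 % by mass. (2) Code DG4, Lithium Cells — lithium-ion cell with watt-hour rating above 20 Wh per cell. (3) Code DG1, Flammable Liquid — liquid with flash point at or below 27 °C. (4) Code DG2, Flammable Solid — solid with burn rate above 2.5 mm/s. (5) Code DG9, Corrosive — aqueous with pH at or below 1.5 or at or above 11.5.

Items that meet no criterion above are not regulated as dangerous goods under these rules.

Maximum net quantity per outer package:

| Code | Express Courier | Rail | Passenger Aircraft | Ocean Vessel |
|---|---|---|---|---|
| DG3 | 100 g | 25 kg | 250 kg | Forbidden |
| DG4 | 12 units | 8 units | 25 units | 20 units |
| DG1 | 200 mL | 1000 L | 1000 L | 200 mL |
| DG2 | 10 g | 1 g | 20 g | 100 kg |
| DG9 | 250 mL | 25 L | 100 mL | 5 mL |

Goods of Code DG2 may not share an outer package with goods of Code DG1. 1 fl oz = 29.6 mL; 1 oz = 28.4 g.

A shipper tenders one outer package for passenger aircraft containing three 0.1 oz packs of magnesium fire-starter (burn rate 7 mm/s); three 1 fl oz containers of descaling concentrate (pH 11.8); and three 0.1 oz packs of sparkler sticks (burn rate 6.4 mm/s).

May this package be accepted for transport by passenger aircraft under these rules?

Yes

The magnesium fire-starter has burn rate 7 mm/s, which is > 2.5 mm/s, so it is Code DG2 (Flammable Solid).
The descaling concentrate has pH 11.8, which is ≥ 11.5, so it is Code DG9 (Corrosive).
Burn rate 6.4 mm/s meets the Code DG2 criterion (Flammable Solid), so the sparkler sticks are Code DG2.
Code DG2 net quantity: (three 0.1 oz packs = 8.52 g) + (three 0.1 oz packs = 8.52 g) = 17.04 g.
17.04 g is within the passenger aircraft limit of 20 g for Code DG2.
Code DG9 quantity: three 1 fl oz containers = 88.8 mL.
88.8 mL is within the passenger aircraft limit of 100 mL for Code DG9.
The segregation rule (Code DG2 with Code DG1) does not apply to Code DG2 with Code DG9.
Every hazard code is within its passenger aircraft limit and no segregation rule is violated.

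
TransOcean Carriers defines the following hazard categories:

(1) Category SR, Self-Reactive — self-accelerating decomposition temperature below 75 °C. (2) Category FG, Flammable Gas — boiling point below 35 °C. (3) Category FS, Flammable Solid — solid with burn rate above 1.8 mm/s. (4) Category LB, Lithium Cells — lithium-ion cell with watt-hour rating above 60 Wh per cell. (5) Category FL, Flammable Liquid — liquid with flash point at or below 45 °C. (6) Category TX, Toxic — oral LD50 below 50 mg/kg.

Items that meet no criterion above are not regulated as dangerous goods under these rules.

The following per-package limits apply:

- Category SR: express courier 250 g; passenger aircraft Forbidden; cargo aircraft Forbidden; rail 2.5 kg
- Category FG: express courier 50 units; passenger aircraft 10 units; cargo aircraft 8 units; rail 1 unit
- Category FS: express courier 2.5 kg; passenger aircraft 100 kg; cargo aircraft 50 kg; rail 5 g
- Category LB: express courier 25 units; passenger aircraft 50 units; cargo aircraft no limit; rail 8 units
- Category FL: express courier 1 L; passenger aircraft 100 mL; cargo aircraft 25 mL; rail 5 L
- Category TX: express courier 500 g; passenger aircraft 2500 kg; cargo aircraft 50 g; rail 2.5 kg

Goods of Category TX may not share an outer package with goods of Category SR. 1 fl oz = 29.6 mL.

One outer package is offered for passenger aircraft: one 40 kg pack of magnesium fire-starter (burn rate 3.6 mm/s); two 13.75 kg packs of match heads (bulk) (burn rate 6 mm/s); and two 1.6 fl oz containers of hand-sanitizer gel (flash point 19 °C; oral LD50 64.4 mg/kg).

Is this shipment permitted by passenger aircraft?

Yes

Burn rate 3.6 mm/s meets the Category FS criterion (Flammable Solid), so the magnesium fire-starter is Category FS.
Burn rate 6 mm/s meets the Category FS criterion (Flammable Solid), so the match heads (bulk) are Category FS.
Hand-sanitizer gel: flash point 19 °C ≤ 45 °C → Category FL (Flammable Liquid).
Category FS net quantity: 40 kg + (two 13.75 kg packs = 27.5 kg) = 67.5 kg.
That is within the Category FS passenger aircraft limit of 100 kg.
Category FL quantity: two 1.6 fl oz containers = 94.72 mL.
94.72 mL ≤ 100 mL (passenger aircraft limit, Category FL) — within limit.
The segregation rule (Category TX with Category SR) does not apply to Category FS with Category FL.
Every hazard category is within its passenger aircraft limit and no segregation rule is violated.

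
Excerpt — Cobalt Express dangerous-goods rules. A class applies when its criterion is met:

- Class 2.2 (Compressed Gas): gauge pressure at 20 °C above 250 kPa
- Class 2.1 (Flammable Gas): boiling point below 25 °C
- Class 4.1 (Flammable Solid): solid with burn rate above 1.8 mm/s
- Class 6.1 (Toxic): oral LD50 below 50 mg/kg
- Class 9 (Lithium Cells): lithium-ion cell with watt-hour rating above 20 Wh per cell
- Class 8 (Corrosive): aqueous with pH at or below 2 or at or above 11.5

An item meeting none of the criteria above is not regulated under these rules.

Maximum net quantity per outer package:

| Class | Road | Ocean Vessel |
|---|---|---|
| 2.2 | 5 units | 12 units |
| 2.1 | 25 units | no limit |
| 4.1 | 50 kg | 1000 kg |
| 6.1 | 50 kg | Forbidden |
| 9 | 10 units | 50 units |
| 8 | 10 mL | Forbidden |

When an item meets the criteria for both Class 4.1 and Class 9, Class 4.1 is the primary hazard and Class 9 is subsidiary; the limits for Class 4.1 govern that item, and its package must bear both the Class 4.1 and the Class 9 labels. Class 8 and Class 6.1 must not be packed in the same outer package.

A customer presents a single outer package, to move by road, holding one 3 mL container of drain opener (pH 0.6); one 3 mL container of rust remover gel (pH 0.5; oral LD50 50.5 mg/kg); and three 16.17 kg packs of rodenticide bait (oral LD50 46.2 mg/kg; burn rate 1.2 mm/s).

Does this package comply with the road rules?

pH 0.6 meets the Class 8 criterion (Corrosive), so the drain opener is Class 8.
With pH 0.5 (≤ 2), the rust remover gel falls in Class 8.
The rodenticide bait has oral LD50 46.2 mg/kg, which is < 50 mg/kg, so it is Class 6.1 (Toxic).
Total Class 8: 3 mL + 3 mL = 6 mL.
6 mL ≤ 10 mL (road limit, Class 8) — within limit.
Class 6.1 quantity: three 16.17 kg packs = 48.51 kg.
48.51 kg ≤ 50 kg (road limit, Class 6.1) — within limit.
Class 8 and Class 6.1 may not share an outer package.

No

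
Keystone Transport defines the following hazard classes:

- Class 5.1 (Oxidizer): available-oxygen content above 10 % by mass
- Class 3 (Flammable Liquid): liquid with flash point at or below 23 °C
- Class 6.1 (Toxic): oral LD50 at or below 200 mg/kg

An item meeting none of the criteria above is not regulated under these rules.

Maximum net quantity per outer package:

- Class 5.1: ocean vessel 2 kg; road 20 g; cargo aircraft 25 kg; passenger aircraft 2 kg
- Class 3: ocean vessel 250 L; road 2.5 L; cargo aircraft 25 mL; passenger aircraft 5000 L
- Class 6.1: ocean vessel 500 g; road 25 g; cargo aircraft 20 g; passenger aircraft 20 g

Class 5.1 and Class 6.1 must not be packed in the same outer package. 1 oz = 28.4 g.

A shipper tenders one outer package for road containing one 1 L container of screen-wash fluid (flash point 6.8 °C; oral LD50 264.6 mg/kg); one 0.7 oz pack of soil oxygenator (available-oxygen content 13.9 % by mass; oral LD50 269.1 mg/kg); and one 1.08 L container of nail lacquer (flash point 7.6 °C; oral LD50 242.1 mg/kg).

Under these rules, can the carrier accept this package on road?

Yes

With flash point 6.8 °C (≤ 23 °C), the screen-wash fluid falls in Class 3.
The soil oxygenator has available-oxygen content 13.9 % by mass, which is > 10 % by mass, so it is Class 5.1 (Oxidizer).
The nail lacquer has flash point 7.6 °C, which is ≤ 23 °C, so it is Class 3 (Flammable Liquid).
Class 3 net quantity: 1 L + 1.08 L = 2.08 L.
That is within the Class 3 road limit of 2.5 L.
Class 5.1 quantity: one 0.7 oz pack = 19.88 g.
19.88 g ≤ 20 g (road limit, Class 5.1) — within limit.
The segregation rule (Class 5.1 with Class 6.1) does not apply to Class 3 with Class 5.1.
Every hazard class is within its road limit and no segregation rule is violated.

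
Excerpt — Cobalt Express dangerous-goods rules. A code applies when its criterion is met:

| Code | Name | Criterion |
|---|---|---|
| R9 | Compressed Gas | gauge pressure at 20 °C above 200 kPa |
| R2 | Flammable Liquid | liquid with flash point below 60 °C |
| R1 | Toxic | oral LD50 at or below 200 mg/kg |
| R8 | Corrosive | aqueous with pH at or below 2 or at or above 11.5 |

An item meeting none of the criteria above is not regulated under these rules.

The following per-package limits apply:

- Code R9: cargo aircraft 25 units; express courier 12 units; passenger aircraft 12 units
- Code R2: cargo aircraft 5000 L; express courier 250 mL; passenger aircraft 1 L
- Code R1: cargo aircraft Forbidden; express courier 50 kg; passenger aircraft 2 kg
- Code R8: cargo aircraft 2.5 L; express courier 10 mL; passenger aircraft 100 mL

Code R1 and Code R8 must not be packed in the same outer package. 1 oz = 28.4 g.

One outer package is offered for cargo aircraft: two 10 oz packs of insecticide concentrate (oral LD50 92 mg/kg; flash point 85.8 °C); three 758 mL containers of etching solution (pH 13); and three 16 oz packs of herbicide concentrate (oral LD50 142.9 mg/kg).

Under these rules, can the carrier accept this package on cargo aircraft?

Insecticide concentrate: oral LD50 92 mg/kg ≤ 200 mg/kg → Code R1 (Toxic).
With pH 13 (≥ 11.5), the etching solution falls in Code R8.
The herbicide concentrate has oral LD50 142.9 mg/kg, which is ≤ 200 mg/kg, so it is Code R1 (Toxic).
Total Code R1: (two 10 oz packs = 568 g) + (three 16 oz packs = 1363.2 g) = 1931.2 g.
Code R1 is Forbidden by cargo aircraft.
Code R8 quantity: three 758 mL containers = 2.274 L.
2.274 L is within the cargo aircraft limit of 2.5 L for Code R8.
Code R1 and Code R8 may not share an outer package.

No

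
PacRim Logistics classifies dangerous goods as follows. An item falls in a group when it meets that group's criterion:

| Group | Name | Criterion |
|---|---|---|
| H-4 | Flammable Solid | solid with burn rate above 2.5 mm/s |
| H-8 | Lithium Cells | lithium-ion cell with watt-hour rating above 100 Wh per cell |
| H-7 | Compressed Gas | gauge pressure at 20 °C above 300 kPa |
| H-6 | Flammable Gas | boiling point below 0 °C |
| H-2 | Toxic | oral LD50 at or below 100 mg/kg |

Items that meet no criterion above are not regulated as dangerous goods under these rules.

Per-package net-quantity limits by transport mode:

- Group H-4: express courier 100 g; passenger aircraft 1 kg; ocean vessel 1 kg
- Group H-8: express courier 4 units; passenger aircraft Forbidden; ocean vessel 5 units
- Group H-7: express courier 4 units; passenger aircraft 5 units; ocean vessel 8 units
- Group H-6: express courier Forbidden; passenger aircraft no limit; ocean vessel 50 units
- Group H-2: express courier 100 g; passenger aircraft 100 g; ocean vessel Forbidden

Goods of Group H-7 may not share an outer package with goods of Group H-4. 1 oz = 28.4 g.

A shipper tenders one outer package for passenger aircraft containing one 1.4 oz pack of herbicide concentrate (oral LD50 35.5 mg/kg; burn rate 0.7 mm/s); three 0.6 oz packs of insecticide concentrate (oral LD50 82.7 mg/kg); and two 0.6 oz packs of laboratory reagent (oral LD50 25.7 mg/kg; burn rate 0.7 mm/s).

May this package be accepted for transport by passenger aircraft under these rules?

Oral LD50 35.5 mg/kg meets the Group H-2 criterion (Toxic), so the herbicide concentrate is Group H-2.
Insecticide concentrate: oral LD50 82.7 mg/kg ≤ 100 mg/kg → Group H-2 (Toxic).
Laboratory reagent: oral LD50 25.7 mg/kg ≤ 100 mg/kg → Group H-2 (Toxic).
Total Group H-2: (one 1.4 oz pack = 39.76 g) + (three 0.6 oz packs = 51.12 g) + (two 0.6 oz packs = 34.08 g) = 124.96 g.
124.96 g > 100 g (passenger aircraft limit, Group H-2) — over the limit.

No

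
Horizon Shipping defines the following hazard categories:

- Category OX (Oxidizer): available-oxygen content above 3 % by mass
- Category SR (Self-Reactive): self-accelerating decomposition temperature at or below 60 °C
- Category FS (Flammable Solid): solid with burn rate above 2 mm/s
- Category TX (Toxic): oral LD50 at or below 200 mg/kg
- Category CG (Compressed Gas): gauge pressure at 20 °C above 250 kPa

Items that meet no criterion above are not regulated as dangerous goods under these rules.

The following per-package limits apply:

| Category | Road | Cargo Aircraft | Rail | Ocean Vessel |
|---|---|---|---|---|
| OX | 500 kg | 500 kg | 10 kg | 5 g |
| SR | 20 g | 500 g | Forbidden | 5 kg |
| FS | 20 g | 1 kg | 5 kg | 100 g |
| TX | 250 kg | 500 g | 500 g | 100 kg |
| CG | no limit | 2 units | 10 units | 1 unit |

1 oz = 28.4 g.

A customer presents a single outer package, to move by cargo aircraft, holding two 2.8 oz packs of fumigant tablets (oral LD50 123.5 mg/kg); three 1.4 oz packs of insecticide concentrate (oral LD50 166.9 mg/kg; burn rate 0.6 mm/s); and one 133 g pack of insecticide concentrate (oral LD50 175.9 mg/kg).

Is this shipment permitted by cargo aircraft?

Yes

Oral LD50 123.5 mg/kg meets the Category TX criterion (Toxic), so the fumigant tablets are Category TX.
With oral LD50 166.9 mg/kg (≤ 200 mg/kg), the insecticide concentrate falls in Category TX.
Insecticide concentrate: oral LD50 175.9 mg/kg ≤ 200 mg/kg → Category TX (Toxic).
Category TX net quantity: (two 2.8 oz packs = 159.04 g) + (three 1.4 oz packs = 119.28 g) + 133 g = 411.32 g.
411.32 g ≤ 500 g (cargo aircraft limit, Category TX) — within limit.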